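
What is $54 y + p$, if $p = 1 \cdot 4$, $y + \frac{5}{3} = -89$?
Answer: $-4892$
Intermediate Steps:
$y = - \frac{272}{3}$ ($y = - \frac{5}{3} - 89 = - \frac{272}{3} \approx -90.667$)
$p = 4$
$54 y + p = 54 \left(- \frac{272}{3}\right) + 4 = -4896 + 4 = -4892$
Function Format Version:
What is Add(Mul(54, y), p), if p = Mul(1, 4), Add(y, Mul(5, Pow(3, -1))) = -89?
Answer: -4892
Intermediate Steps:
y = Rational(-272, 3) (y = Add(Rational(-5, 3), -89) = Rational(-272, 3) ≈ -90.667)
p = 4
Add(Mul(54, y), p) = Add(Mul(54, Rational(-272, 3)), 4) = Add(-4896, 4) = -4892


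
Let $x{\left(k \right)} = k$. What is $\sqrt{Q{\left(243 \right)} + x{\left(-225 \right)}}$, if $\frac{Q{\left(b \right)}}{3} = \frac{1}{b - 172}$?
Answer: $\frac{22 i \sqrt{2343}}{71} \approx 14.999 i$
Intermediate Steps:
$Q{\left(b \right)} = \frac{3}{-172 + b}$ ($Q{\left(b \right)} = \frac{3}{b - 172} = \frac{3}{-172 + b}$)
$\sqrt{Q{\left(243 \right)} + x{\left(-225 \right)}} = \sqrt{\frac{3}{-172 + 243} - 225} = \sqrt{\frac{3}{71} - 225} = \sqrt{- \frac{15972}{71}} = \frac{22 i \sqrt{2343}}{71}$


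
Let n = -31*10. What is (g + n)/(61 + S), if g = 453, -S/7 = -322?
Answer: 143/2315 ≈ 0.061771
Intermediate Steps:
n = -310
S = 2254 (S = -7*(-322) = 2254)
(g + n)/(61 + S) = (453 - 310)/(61 + 2254) = 143/2315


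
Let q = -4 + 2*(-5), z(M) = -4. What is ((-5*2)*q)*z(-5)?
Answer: -560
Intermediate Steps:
q = -14 (q = -4 - 10 = -14)
((-5*2)*q)*z(-5) = (-5*2*(-14))*(-4) = -10*(-14)*(-4) = 140*(-4) = -560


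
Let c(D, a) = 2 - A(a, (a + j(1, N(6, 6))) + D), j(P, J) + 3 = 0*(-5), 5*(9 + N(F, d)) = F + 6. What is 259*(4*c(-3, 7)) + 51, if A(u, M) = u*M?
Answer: -5129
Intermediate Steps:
N(F, d) = -39/5 + F/5 (N(F, d) = -9 + (F + 6)/5 = -9 + (6 + F)/5 = -9 + (6/5 + F/5) = -39/5 + F/5)
j(P, J) = -3 (j(P, J) = -3 + 0*(-5) = -3 + 0 = -3)
A(u, M) = M*u
c(D, a) = 2 - a*(-3 + D + a) (c(D, a) = 2 - ((a - 3) + D)*a = 2 - ((-3 + a) + D)*a = 2 - (-3 + D + a)*a = 2 - a*(-3 + D + a))
259*(4*c(-3, 7)) + 51 = 259*(4*(2 - 1*7*(-3 - 3 + 7))) + 51 = 259*(4*(2 - 1*7*1)) + 51 = 259*(4*(2 - 7)) + 51 = 259*(4*(-5)) + 51 = 259*(-20) + 51 = -5180 + 51 = -5129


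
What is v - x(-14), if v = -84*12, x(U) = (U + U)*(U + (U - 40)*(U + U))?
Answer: 40936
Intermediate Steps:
x(U) = 2*U*(U + 2*U*(-40 + U)) (x(U) = (2*U)*(U + (-40 + U)*(2*U)) = (2*U)*(U + 2*U*(-40 + U)) = 2*U*(U + 2*U*(-40 + U)))
v = -1008
v - x(-14) = -1008 - (-14)²*(-158 + 4*(-14)) = -1008 - 196*(-158 - 56) = -1008 - 196*(-214) = -1008 - 1*(-41944) = -1008 + 41944 = 40936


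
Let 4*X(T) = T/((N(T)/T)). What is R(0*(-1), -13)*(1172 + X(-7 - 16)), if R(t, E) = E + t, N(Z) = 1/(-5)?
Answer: -26559/4 ≈ -6639.8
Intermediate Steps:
N(Z) = -1/5 (N(Z) = 1*(-1/5) = -1/5)
X(T) = -5*T**2/4 (X(T) = (T/((-1/(5*T))))/4 = (T*(-5*T))/4 = (-5*T**2)/4 = -5*T**2/4)
R(0*(-1), -13)*(1172 + X(-7 - 16)) = (-13 + 0*(-1))*(1172 - 5*(-7 - 16)**2/4) = (-13 + 0)*(1172 - 5/4*(-23)**2) = -13*(1172 - 5/4*529) = -13*(1172 - 2645/4) = -13*2043/4 = -26559/4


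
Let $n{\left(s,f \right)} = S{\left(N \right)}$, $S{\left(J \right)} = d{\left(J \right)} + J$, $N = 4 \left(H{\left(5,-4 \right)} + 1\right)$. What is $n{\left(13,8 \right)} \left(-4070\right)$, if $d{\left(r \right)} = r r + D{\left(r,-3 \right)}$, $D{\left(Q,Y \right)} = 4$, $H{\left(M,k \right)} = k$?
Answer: $-553520$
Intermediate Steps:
$d{\left(r \right)} = 4 + r^{2}$ ($d{\left(r \right)} = r r + 4 = r^{2} + 4 = 4 + r^{2}$)
$N = -12$ ($N = 4 \left(-4 + 1\right) = 4 \left(-3\right) = -12$)
$S{\left(J \right)} = 4 + J + J^{2}$ ($S{\left(J \right)} = \left(4 + J^{2}\right) + J = 4 + J + J^{2}$)
$n{\left(s,f \right)} = 136$ ($n{\left(s,f \right)} = 4 - 12 + \left(-12\right)^{2} = 4 - 12 + 144 = 136$)
$n{\left(13,8 \right)} \left(-4070\right) = 136 \left(-4070\right) = -553520$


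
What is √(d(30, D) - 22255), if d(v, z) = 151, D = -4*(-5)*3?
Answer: 6*I*√614 ≈ 148.67*I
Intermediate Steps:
D = 60 (D = 20*3 = 60)
√(d(30, D) - 22255) = √(151 - 22255) = √(-22104) = 6*I*√614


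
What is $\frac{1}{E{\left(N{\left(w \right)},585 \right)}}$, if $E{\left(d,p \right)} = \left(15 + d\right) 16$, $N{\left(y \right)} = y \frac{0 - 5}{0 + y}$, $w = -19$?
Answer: $\frac{1}{160} \approx 0.00625$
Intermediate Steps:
$N{\left(y \right)} = -5$ ($N{\left(y \right)} = y \left(- \frac{5}{y}\right) = -5$)
$E{\left(d,p \right)} = 240 + 16 d$
$\frac{1}{E{\left(N{\left(w \right)},585 \right)}} = \frac{1}{240 + 16 \left(-5\right)} = \frac{1}{240 - 80} = \frac{1}{160}$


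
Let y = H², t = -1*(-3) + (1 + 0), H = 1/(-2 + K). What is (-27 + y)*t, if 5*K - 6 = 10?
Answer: -947/9 ≈ -105.22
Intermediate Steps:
K = 16/5 (K = 6/5 + (⅕)*10 = 6/5 + 2 = 16/5 ≈ 3.2000)
H = ⅚ (H = 1/(-2 + 16/5) = 1/(6/5) = ⅚ ≈ 0.83333)
t = 4 (t = 3 + 1 = 4)
y = 25/36 (y = (⅚)² = 25/36 ≈ 0.69444)
(-27 + y)*t = (-27 + 25/36)*4 = -947/36*4 = -947/9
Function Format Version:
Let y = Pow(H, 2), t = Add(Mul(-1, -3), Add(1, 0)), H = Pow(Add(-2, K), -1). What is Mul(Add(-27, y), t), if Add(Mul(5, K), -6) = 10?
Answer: Rational(-947, 9) ≈ -105.22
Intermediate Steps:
K = Rational(16, 5) (K = Add(Rational(6, 5), Mul(Rational(1, 5), 10)) = Add(Rational(6, 5), 2) = Rational(16, 5) ≈ 3.2000)
H = Rational(5, 6) (H = Pow(Add(-2, Rational(16, 5)), -1) = Pow(Rational(6, 5), -1) = Rational(5, 6) ≈ 0.83333)
t = 4 (t = Add(3, 1) = 4)
y = Rational(25, 36) (y = Pow(Rational(5, 6), 2) = Rational(25, 36) ≈ 0.69444)
Mul(Add(-27, y), t) = Mul(Add(-27, Rational(25, 36)), 4) = Mul(Rational(-947, 36), 4) = Rational(-947, 9)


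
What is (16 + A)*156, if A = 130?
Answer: 22776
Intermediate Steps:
(16 + A)*156 = (16 + 130)*156 = 146*156 = 22776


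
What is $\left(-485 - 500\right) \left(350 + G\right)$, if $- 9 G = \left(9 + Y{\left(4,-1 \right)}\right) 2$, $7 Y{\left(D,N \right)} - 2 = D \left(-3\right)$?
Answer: $- \frac{21614840}{63} \approx -3.4309 \cdot 10^{5}$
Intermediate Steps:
$Y{\left(D,N \right)} = \frac{2}{7} - \frac{3 D}{7}$ ($Y{\left(D,N \right)} = \frac{2}{7} + \frac{D \left(-3\right)}{7} = \frac{2}{7} + \frac{\left(-3\right) D}{7} = \frac{2}{7} - \frac{3 D}{7}$)
$G = - \frac{106}{63}$ ($G = - \frac{\left(9 + \left(\frac{2}{7} - \frac{12}{7}\right)\right) 2}{9} = - \frac{\left(9 - \frac{10}{7}\right) 2}{9} = - \frac{\frac{53}{7} \cdot 2}{9} = \left(- \frac{1}{9}\right) \frac{106}{7} = - \frac{106}{63} \approx -1.6825$)
$\left(-485 - 500\right) \left(350 + G\right) = \left(-485 - 500\right) \left(350 - \frac{106}{63}\right) = \left(-985\right) \frac{21944}{63} = - \frac{21614840}{63}$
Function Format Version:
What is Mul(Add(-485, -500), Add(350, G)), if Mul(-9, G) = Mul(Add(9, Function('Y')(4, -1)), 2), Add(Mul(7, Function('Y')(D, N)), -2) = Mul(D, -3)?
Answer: Rational(-21614840, 63) ≈ -3.4309e+5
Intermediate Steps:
Function('Y')(D, N) = Add(Rational(2, 7), Mul(Rational(-3, 7), D)) (Function('Y')(D, N) = Add(Rational(2, 7), Mul(Rational(1, 7), Mul(D, -3))) = Add(Rational(2, 7), Mul(Rational(1, 7), Mul(-3, D))) = Add(Rational(2, 7), Mul(Rational(-3, 7), D)))
G = Rational(-106, 63) (G = Mul(Rational(-1, 9), Mul(Add(9, Add(Rational(2, 7), Mul(Rational(-3, 7), 4))), 2)) = Mul(Rational(-1, 9), Mul(Add(9, Add(Rational(2, 7), Rational(-12, 7))), 2)) = Mul(Rational(-1, 9), Mul(Add(9, Rational(-10, 7)), 2)) = Mul(Rational(-1, 9), Mul(Rational(53, 7), 2)) = Mul(Rational(-1, 9), Rational(106, 7)) = Rational(-106, 63) ≈ -1.6825)
Mul(Add(-485, -500), Add(350, G)) = Mul(Add(-485, -500), Add(350, Rational(-106, 63))) = Mul(-985, Rational(21944, 63)) = Rational(-21614840, 63)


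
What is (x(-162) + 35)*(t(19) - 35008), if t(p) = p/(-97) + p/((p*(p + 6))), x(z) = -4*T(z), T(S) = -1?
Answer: -3310896342/2425 ≈ -1.3653e+6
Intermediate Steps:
x(z) = 4 (x(z) = -4*(-1) = 4)
t(p) = 1/(6 + p) - p/97 (t(p) = p*(-1/97) + p/((p*(6 + p))) = -p/97 + p*(1/(p*(6 + p))) = -p/97 + 1/(6 + p) = 1/(6 + p) - p/97)
(x(-162) + 35)*(t(19) - 35008) = (4 + 35)*((97 - 1*19² - 6*19)/(97*(6 + 19)) - 35008) = 39*((1/97)*(97 - 1*361 - 114)/25 - 35008) = 39*((1/97)*(1/25)*(97 - 361 - 114) - 35008) = 39*((1/97)*(1/25)*(-378) - 35008) = 39*(-378/2425 - 35008) = 39*(-84894778/2425) = -3310896342/2425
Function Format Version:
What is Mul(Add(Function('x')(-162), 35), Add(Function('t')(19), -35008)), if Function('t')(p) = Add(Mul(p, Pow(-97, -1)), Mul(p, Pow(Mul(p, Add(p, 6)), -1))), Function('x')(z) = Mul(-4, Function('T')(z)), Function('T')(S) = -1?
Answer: Rational(-3310896342, 2425) ≈ -1.3653e+6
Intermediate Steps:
Function('x')(z) = 4 (Function('x')(z) = Mul(-4, -1) = 4)
Function('t')(p) = Add(Pow(Add(6, p), -1), Mul(Rational(-1, 97), p)) (Function('t')(p) = Add(Mul(p, Rational(-1, 97)), Mul(p, Pow(Mul(p, Add(6, p)), -1))) = Add(Mul(Rational(-1, 97), p), Mul(p, Mul(Pow(p, -1), Pow(Add(6, p), -1)))) = Add(Mul(Rational(-1, 97), p), Pow(Add(6, p), -1)) = Add(Pow(Add(6, p), -1), Mul(Rational(-1, 97), p)))
Mul(Add(Function('x')(-162), 35), Add(Function('t')(19), -35008)) = Mul(Add(4, 35), Add(Mul(Rational(1, 97), Pow(Add(6, 19), -1), Add(97, Mul(-1, Pow(19, 2)), Mul(-6, 19))), -35008)) = Mul(39, Add(Mul(Rational(1, 97), Pow(25, -1), Add(97, Mul(-1, 361), -114)), -35008)) = Mul(39, Add(Mul(Rational(1, 97), Rational(1, 25), Add(97, -361, -114)), -35008)) = Mul(39, Add(Mul(Rational(1, 97), Rational(1, 25), -378), -35008)) = Mul(39, Add(Rational(-378, 2425), -35008)) = Mul(39, Rational(-84894778, 2425)) = Rational(-3310896342, 2425)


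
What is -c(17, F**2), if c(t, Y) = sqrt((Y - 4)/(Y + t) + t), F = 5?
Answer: -sqrt(70)/2 ≈ -4.1833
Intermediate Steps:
c(t, Y) = sqrt(t + (-4 + Y)/(Y + t)) (c(t, Y) = sqrt((-4 + Y)/(Y + t) + t) = sqrt(t + (-4 + Y)/(Y + t)))
-c(17, F**2) = -sqrt((-4 + 5**2 + 17*(5**2 + 17))/(5**2 + 17)) = -sqrt((-4 + 25 + 17*(25 + 17))/(25 + 17)) = -sqrt((-4 + 25 + 17*42)/42) = -sqrt((-4 + 25 + 714)/42) = -sqrt((1/42)*735) = -sqrt(35/2) = -sqrt(70)/2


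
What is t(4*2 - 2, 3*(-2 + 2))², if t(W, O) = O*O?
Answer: 0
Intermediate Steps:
t(W, O) = O²
t(4*2 - 2, 3*(-2 + 2))² = ((3*(-2 + 2))²)² = ((3*0)²)² = (0²)² = 0² = 0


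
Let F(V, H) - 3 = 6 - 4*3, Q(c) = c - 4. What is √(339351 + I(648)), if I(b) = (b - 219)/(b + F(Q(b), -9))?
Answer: 28*√20008330/215 ≈ 582.54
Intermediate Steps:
Q(c) = -4 + c
F(V, H) = -3 (F(V, H) = 3 + (6 - 4*3) = 3 + (6 - 12) = 3 - 6 = -3)
I(b) = (-219 + b)/(-3 + b) (I(b) = (b - 219)/(b - 3) = (-219 + b)/(-3 + b))
√(339351 + I(648)) = √(339351 + (-219 + 648)/(-3 + 648)) = √(339351 + 429/645) = √(339351 + (1/645)*429) = √(339351 + 143/215) = √(72960608/215) = 28*√20008330/215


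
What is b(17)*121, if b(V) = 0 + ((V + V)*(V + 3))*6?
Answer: 493680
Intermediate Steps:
b(V) = 12*V*(3 + V) (b(V) = 0 + ((2*V)*(3 + V))*6 = 0 + (2*V*(3 + V))*6 = 0 + 12*V*(3 + V) = 12*V*(3 + V))
b(17)*121 = (12*17*(3 + 17))*121 = (12*17*20)*121 = 4080*121 = 493680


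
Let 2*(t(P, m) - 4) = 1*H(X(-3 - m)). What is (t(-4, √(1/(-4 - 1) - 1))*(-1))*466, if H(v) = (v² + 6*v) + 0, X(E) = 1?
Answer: -3495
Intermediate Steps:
H(v) = v² + 6*v
t(P, m) = 15/2 (t(P, m) = 4 + (1*(1*(6 + 1)))/2 = 4 + (1*(1*7))/2 = 4 + (1*7)/2 = 4 + (½)*7 = 4 + 7/2 = 15/2)
(t(-4, √(1/(-4 - 1) - 1))*(-1))*466 = ((15/2)*(-1))*466 = -15/2*466 = -3495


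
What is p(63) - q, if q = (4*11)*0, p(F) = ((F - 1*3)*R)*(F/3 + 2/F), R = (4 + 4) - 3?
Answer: 132500/21 ≈ 6309.5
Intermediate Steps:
R = 5 (R = 8 - 3 = 5)
p(F) = (-15 + 5*F)*(2/F + F/3) (p(F) = ((F - 1*3)*5)*(F/3 + 2/F) = ((F - 3)*5)*(F*(⅓) + 2/F) = ((-3 + F)*5)*(F/3 + 2/F) = (-15 + 5*F)*(2/F + F/3))
q = 0 (q = 44*0 = 0)
p(63) - q = (10 - 30/63 - 5*63 + (5/3)*63²) - 1*0 = (10 - 30*1/63 - 315 + (5/3)*3969) + 0 = (10 - 10/21 - 315 + 6615) + 0 = 132500/21 + 0 = 132500/21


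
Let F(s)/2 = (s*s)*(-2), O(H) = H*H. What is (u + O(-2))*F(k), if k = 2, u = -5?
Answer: 16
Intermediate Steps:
O(H) = H**2
F(s) = -4*s**2 (F(s) = 2*((s*s)*(-2)) = 2*(s**2*(-2)) = 2*(-2*s**2) = -4*s**2)
(u + O(-2))*F(k) = (-5 + (-2)**2)*(-4*2**2) = (-5 + 4)*(-4*4) = -1*(-16) = 16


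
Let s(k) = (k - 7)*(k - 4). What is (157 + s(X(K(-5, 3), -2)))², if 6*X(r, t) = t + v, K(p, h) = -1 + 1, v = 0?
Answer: 2886601/81 ≈ 35637.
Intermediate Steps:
K(p, h) = 0
X(r, t) = t/6 (X(r, t) = (t + 0)/6 = t/6)
s(k) = (-7 + k)*(-4 + k)
(157 + s(X(K(-5, 3), -2)))² = (157 + (28 + ((⅙)*(-2))² - 11*(-2)/6))² = (157 + (28 + (-⅓)² - 11*(-⅓)))² = (157 + (28 + ⅑ + 11/3))² = (157 + 286/9)² = (1699/9)² = 2886601/81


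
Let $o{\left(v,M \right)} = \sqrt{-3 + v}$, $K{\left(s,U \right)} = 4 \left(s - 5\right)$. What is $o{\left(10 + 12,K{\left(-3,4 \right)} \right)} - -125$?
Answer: $125 + \sqrt{19} \approx 129.36$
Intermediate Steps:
$K{\left(s,U \right)} = -20 + 4 s$ ($K{\left(s,U \right)} = 4 \left(-5 + s\right) = -20 + 4 s$)
$o{\left(10 + 12,K{\left(-3,4 \right)} \right)} - -125 = \sqrt{-3 + \left(10 + 12\right)} - -125 = \sqrt{-3 + 22} + 125 = \sqrt{19} + 125 = 125 + \sqrt{19}$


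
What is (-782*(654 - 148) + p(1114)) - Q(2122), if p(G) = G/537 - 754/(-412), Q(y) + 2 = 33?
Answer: -43775237773/110622 ≈ -3.9572e+5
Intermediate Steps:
Q(y) = 31 (Q(y) = -2 + 33 = 31)
p(G) = 377/206 + G/537 (p(G) = G*(1/537) - 754*(-1/412) = G/537 + 377/206 = 377/206 + G/537)
(-782*(654 - 148) + p(1114)) - Q(2122) = (-782*(654 - 148) + (377/206 + (1/537)*1114)) - 1*31 = (-782*506 + (377/206 + 1114/537)) - 31 = (-395692 + 431933/110622) - 31 = -43771808491/110622 - 31 = -43775237773/110622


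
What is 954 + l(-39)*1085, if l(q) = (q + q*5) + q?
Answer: -295251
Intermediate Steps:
l(q) = 7*q (l(q) = (q + 5*q) + q = 6*q + q = 7*q)
954 + l(-39)*1085 = 954 + (7*(-39))*1085 = 954 - 273*1085 = 954 - 296205 = -295251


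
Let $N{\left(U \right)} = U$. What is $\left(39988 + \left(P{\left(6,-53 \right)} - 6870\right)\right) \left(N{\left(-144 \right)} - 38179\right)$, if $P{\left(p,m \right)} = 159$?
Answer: $-1275274471$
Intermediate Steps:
$\left(39988 + \left(P{\left(6,-53 \right)} - 6870\right)\right) \left(N{\left(-144 \right)} - 38179\right) = \left(39988 + \left(159 - 6870\right)\right) \left(-144 - 38179\right) = \left(39988 - 6711\right) \left(-38323\right) = 33277 \left(-38323\right) = -1275274471$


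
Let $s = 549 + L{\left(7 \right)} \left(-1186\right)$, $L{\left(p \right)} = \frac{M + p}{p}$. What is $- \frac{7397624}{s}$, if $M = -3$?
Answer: $\frac{51783368}{901} \approx 57473.0$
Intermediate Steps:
$L{\left(p \right)} = \frac{-3 + p}{p}$
$s = - \frac{901}{7}$ ($s = 549 + \frac{-3 + 7}{7} \left(-1186\right) = 549 + \frac{1}{7} \cdot 4 \left(-1186\right) = 549 + \frac{4}{7} \left(-1186\right) = 549 - \frac{4744}{7} = - \frac{901}{7} \approx -128.71$)
$- \frac{7397624}{s} = - \frac{7397624}{- \frac{901}{7}} = \left(-7397624\right) \left(- \frac{7}{901}\right) = \frac{51783368}{901}$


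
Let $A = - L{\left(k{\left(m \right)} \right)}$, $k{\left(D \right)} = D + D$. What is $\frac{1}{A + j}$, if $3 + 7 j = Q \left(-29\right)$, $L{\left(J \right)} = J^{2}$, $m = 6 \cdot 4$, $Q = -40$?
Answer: $- \frac{7}{14971} \approx -0.00046757$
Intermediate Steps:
$m = 24$
$k{\left(D \right)} = 2 D$
$j = \frac{1157}{7}$ ($j = - \frac{3}{7} + \frac{\left(-40\right) \left(-29\right)}{7} = - \frac{3}{7} + \frac{1}{7} \cdot 1160 = - \frac{3}{7} + \frac{1160}{7} = \frac{1157}{7} \approx 165.29$)
$A = -2304$ ($A = - \left(2 \cdot 24\right)^{2} = - 48^{2} = \left(-1\right) 2304 = -2304$)
$\frac{1}{A + j} = \frac{1}{-2304 + \frac{1157}{7}} = \frac{1}{- \frac{14971}{7}} = - \frac{7}{14971}$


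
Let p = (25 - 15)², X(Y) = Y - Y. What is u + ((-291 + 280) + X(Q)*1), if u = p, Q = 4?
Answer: 89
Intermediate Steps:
X(Y) = 0
p = 100 (p = 10² = 100)
u = 100
u + ((-291 + 280) + X(Q)*1) = 100 + ((-291 + 280) + 0*1) = 100 + (-11 + 0) = 100 - 11 = 89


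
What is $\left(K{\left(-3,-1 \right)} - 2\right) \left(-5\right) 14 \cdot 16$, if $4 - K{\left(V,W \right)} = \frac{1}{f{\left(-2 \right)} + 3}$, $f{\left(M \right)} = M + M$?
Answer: $-3360$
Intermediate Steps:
$f{\left(M \right)} = 2 M$
$K{\left(V,W \right)} = 5$ ($K{\left(V,W \right)} = 4 - \frac{1}{2 \left(-2\right) + 3} = 4 - \frac{1}{-4 + 3} = 4 - \frac{1}{-1} = 4 - -1 = 4 + 1 = 5$)
$\left(K{\left(-3,-1 \right)} - 2\right) \left(-5\right) 14 \cdot 16 = \left(5 - 2\right) \left(-5\right) 14 \cdot 16 = 3 \left(-5\right) 14 \cdot 16 = \left(-15\right) 14 \cdot 16 = \left(-210\right) 16 = -3360$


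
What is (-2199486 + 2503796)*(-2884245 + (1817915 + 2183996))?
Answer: 340116940460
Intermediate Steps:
(-2199486 + 2503796)*(-2884245 + (1817915 + 2183996)) = 304310*(-2884245 + 4001911) = 304310*1117666 = 340116940460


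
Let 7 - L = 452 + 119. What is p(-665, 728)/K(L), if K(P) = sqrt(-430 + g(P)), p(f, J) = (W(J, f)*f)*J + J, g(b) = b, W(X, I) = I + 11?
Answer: -22615372*I*sqrt(994)/71 ≈ -1.0042e+7*I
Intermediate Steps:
W(X, I) = 11 + I
L = -564 (L = 7 - (452 + 119) = 7 - 1*571 = 7 - 571 = -564)
p(f, J) = J + J*f*(11 + f) (p(f, J) = ((11 + f)*f)*J + J = (f*(11 + f))*J + J = J*f*(11 + f) + J = J + J*f*(11 + f))
K(P) = sqrt(-430 + P)
p(-665, 728)/K(L) = (728*(1 - 665*(11 - 665)))/(sqrt(-430 - 564)) = (728*(1 - 665*(-654)))/(sqrt(-994)) = (728*(1 + 434910))/((I*sqrt(994))) = (728*434911)*(-I*sqrt(994)/994) = 316615208*(-I*sqrt(994)/994) = -22615372*I*sqrt(994)/71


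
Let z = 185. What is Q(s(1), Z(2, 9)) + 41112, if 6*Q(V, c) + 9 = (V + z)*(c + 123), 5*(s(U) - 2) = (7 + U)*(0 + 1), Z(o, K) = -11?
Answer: 1338931/30 ≈ 44631.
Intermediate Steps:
s(U) = 17/5 + U/5 (s(U) = 2 + ((7 + U)*(0 + 1))/5 = 2 + ((7 + U)*1)/5 = 2 + (7 + U)/5 = 2 + (7/5 + U/5) = 17/5 + U/5)
Q(V, c) = -3/2 + (123 + c)*(185 + V)/6 (Q(V, c) = -3/2 + ((V + 185)*(c + 123))/6 = -3/2 + ((185 + V)*(123 + c))/6 = -3/2 + ((123 + c)*(185 + V))/6 = -3/2 + (123 + c)*(185 + V)/6)
Q(s(1), Z(2, 9)) + 41112 = (3791 + 41*(17/5 + (⅕)*1)/2 + (185/6)*(-11) + (⅙)*(17/5 + (⅕)*1)*(-11)) + 41112 = (3791 + 41*(17/5 + ⅕)/2 - 2035/6 + (⅙)*(17/5 + ⅕)*(-11)) + 41112 = (3791 + (41/2)*(18/5) - 2035/6 + (⅙)*(18/5)*(-11)) + 41112 = (3791 + 369/5 - 2035/6 - 33/5) + 41112 = 105571/30 + 41112 = 1338931/30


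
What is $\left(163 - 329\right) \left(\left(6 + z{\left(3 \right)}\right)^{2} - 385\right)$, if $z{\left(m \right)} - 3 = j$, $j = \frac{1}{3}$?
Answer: $\frac{445046}{9} \approx 49450.0$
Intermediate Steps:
$j = \frac{1}{3} \approx 0.33333$
$z{\left(m \right)} = \frac{10}{3}$ ($z{\left(m \right)} = 3 + \frac{1}{3} = \frac{10}{3}$)
$\left(163 - 329\right) \left(\left(6 + z{\left(3 \right)}\right)^{2} - 385\right) = \left(163 - 329\right) \left(\left(6 + \frac{10}{3}\right)^{2} - 385\right) = - 166 \left(\left(\frac{28}{3}\right)^{2} - 385\right) = - 166 \left(\frac{784}{9} - 385\right) = \left(-166\right) \left(- \frac{2681}{9}\right) = \frac{445046}{9}$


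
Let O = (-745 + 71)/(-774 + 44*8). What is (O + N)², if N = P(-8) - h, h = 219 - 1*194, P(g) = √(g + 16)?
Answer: 24740012/44521 - 19752*√2/211 ≈ 423.31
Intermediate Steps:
P(g) = √(16 + g)
O = 337/211 (O = -674/(-774 + 352) = -674/(-422) = -674*(-1/422) = 337/211 ≈ 1.5972)
h = 25 (h = 219 - 194 = 25)
N = -25 + 2*√2 (N = √(16 - 8) - 1*25 = √8 - 25 = 2*√2 - 25 = -25 + 2*√2 ≈ -22.172)
(O + N)² = (337/211 + (-25 + 2*√2))² = (-4938/211 + 2*√2)²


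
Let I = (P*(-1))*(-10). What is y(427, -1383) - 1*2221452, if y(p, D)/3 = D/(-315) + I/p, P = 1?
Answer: -4742771749/2135 ≈ -2.2214e+6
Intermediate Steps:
I = 10 (I = (1*(-1))*(-10) = -1*(-10) = 10)
y(p, D) = 30/p - D/105 (y(p, D) = 3*(D/(-315) + 10/p) = 3*(D*(-1/315) + 10/p) = 3*(-D/315 + 10/p) = 3*(10/p - D/315) = 30/p - D/105)
y(427, -1383) - 1*2221452 = (30/427 - 1/105*(-1383)) - 1*2221452 = (30*(1/427) + 461/35) - 2221452 = (30/427 + 461/35) - 2221452 = 28271/2135 - 2221452 = -4742771749/2135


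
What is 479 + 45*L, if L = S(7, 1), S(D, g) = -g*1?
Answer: 434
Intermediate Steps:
S(D, g) = -g
L = -1 (L = -1*1 = -1)
479 + 45*L = 479 + 45*(-1) = 479 - 45 = 434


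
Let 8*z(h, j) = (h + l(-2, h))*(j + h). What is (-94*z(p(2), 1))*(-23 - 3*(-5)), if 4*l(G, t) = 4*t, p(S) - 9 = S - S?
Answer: 16920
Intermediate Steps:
p(S) = 9 (p(S) = 9 + (S - S) = 9 + 0 = 9)
l(G, t) = t (l(G, t) = (4*t)/4 = t)
z(h, j) = h*(h + j)/4 (z(h, j) = ((h + h)*(j + h))/8 = ((2*h)*(h + j))/8 = (2*h*(h + j))/8 = h*(h + j)/4)
(-94*z(p(2), 1))*(-23 - 3*(-5)) = (-47*9*(9 + 1)/2)*(-23 - 3*(-5)) = (-47*9*10/2)*(-23 + 15) = -94*45/2*(-8) = -2115*(-8) = 16920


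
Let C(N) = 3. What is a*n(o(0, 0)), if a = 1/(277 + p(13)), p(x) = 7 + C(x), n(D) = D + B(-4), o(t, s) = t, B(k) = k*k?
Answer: 16/287 ≈ 0.055749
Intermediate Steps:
B(k) = k²
n(D) = 16 + D (n(D) = D + (-4)² = D + 16 = 16 + D)
p(x) = 10 (p(x) = 7 + 3 = 10)
a = 1/287 (a = 1/(277 + 10) = 1/287 ≈ 0.0034843)
a*n(o(0, 0)) = (16 + 0)/287 = (1/287)*16 = 16/287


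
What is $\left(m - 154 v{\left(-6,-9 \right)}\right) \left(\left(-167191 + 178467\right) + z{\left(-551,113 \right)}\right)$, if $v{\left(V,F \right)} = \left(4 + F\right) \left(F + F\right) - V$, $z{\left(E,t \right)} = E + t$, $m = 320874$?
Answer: $3317403420$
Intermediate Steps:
$v{\left(V,F \right)} = - V + 2 F \left(4 + F\right)$ ($v{\left(V,F \right)} = \left(4 + F\right) 2 F - V = 2 F \left(4 + F\right) - V = - V + 2 F \left(4 + F\right)$)
$\left(m - 154 v{\left(-6,-9 \right)}\right) \left(\left(-167191 + 178467\right) + z{\left(-551,113 \right)}\right) = \left(320874 - 154 \left(\left(-1\right) \left(-6\right) + 2 \left(-9\right)^{2} + 8 \left(-9\right)\right)\right) \left(\left(-167191 + 178467\right) + \left(-551 + 113\right)\right) = \left(320874 - 154 \left(6 + 2 \cdot 81 - 72\right)\right) \left(11276 - 438\right) = \left(320874 - 154 \left(6 + 162 - 72\right)\right) 10838 = \left(320874 - 14784\right) 10838 = 306090 \cdot 10838 = 3317403420$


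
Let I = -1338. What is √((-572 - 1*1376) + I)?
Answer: I*√3286 ≈ 57.324*I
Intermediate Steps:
√((-572 - 1*1376) + I) = √((-572 - 1*1376) - 1338) = √((-572 - 1376) - 1338) = √(-1948 - 1338) = √(-3286) = I*√3286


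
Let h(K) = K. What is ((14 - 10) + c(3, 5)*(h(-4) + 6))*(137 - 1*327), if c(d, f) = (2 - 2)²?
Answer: -760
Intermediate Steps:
c(d, f) = 0 (c(d, f) = 0² = 0)
((14 - 10) + c(3, 5)*(h(-4) + 6))*(137 - 1*327) = ((14 - 10) + 0*(-4 + 6))*(137 - 1*327) = (4 + 0*2)*(137 - 327) = (4 + 0)*(-190) = 4*(-190) = -760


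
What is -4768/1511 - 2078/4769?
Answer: -25878450/7205959 ≈ -3.5913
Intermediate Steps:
-4768/1511 - 2078/4769 = -25878450/7205959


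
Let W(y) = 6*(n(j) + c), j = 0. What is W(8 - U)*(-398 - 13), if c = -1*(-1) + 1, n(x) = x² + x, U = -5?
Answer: -4932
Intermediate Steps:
n(x) = x + x²
c = 2 (c = 1 + 1 = 2)
W(y) = 12 (W(y) = 6*(0*(1 + 0) + 2) = 6*(0*1 + 2) = 6*(0 + 2) = 6*2 = 12)
W(8 - U)*(-398 - 13) = 12*(-398 - 13) = 12*(-411) = -4932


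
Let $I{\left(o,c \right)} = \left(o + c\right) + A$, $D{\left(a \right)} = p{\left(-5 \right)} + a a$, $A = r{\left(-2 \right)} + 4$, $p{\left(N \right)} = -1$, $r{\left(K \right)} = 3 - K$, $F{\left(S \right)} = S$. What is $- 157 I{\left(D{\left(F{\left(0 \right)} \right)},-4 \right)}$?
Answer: $-628$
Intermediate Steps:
$A = 9$ ($A = \left(3 - -2\right) + 4 = \left(3 + 2\right) + 4 = 5 + 4 = 9$)
$D{\left(a \right)} = -1 + a^{2}$ ($D{\left(a \right)} = -1 + a a = -1 + a^{2}$)
$I{\left(o,c \right)} = 9 + c + o$ ($I{\left(o,c \right)} = \left(o + c\right) + 9 = \left(c + o\right) + 9 = 9 + c + o$)
$- 157 I{\left(D{\left(F{\left(0 \right)} \right)},-4 \right)} = - 157 \left(9 - 4 - \left(1 - 0^{2}\right)\right) = - 157 \left(9 - 4 + \left(-1 + 0\right)\right) = - 157 \left(9 - 4 - 1\right) = \left(-157\right) 4 = -628$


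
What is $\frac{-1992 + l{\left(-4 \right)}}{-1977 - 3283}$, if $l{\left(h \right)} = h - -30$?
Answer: $\frac{983}{2630} \approx 0.37376$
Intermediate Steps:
$l{\left(h \right)} = 30 + h$ ($l{\left(h \right)} = h + 30 = 30 + h$)
$\frac{-1992 + l{\left(-4 \right)}}{-1977 - 3283} = \frac{-1992 + \left(30 - 4\right)}{-1977 - 3283} = \frac{-1992 + 26}{-5260} = \left(-1966\right) \left(- \frac{1}{5260}\right) = \frac{983}{2630}$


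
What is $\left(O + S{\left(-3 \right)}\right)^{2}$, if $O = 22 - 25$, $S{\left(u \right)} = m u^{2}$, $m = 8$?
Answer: $4761$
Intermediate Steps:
$S{\left(u \right)} = 8 u^{2}$
$O = -3$ ($O = 22 - 25 = -3$)
$\left(O + S{\left(-3 \right)}\right)^{2} = \left(-3 + 8 \left(-3\right)^{2}\right)^{2} = \left(-3 + 8 \cdot 9\right)^{2} = \left(-3 + 72\right)^{2} = 69^{2} = 4761$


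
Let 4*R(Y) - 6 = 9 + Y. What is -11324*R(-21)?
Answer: 16986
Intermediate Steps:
R(Y) = 15/4 + Y/4 (R(Y) = 3/2 + (9 + Y)/4 = 3/2 + (9/4 + Y/4) = 15/4 + Y/4)
-11324*R(-21) = -11324*(15/4 + (¼)*(-21)) = -11324*(15/4 - 21/4) = -11324*(-3/2) = 16986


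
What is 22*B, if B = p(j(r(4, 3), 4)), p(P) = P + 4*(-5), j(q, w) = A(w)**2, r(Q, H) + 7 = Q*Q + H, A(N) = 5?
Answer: 110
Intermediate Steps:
r(Q, H) = -7 + H + Q**2 (r(Q, H) = -7 + (Q*Q + H) = -7 + (Q**2 + H) = -7 + (H + Q**2) = -7 + H + Q**2)
j(q, w) = 25 (j(q, w) = 5**2 = 25)
p(P) = -20 + P (p(P) = P - 20 = -20 + P)
B = 5 (B = -20 + 25 = 5)
22*B = 22*5 = 110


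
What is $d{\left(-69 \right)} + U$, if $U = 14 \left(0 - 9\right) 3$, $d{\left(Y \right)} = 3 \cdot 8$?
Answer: $-354$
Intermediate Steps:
$d{\left(Y \right)} = 24$
$U = -378$ ($U = 14 \left(0 - 9\right) 3 = 14 \left(-9\right) 3 = \left(-126\right) 3 = -378$)
$d{\left(-69 \right)} + U = 24 - 378 = -354$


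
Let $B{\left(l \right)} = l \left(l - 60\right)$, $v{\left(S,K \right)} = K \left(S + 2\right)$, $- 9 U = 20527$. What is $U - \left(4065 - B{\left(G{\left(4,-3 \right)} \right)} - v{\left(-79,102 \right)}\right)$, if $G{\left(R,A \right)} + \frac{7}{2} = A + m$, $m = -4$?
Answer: $- \frac{484543}{36} \approx -13460.0$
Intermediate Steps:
$U = - \frac{20527}{9}$ ($U = \left(- \frac{1}{9}\right) 20527 = - \frac{20527}{9} \approx -2280.8$)
$G{\left(R,A \right)} = - \frac{15}{2} + A$ ($G{\left(R,A \right)} = - \frac{7}{2} + \left(A - 4\right) = - \frac{7}{2} + \left(-4 + A\right) = - \frac{15}{2} + A$)
$v{\left(S,K \right)} = K \left(2 + S\right)$
$B{\left(l \right)} = l \left(-60 + l\right)$
$U - \left(4065 - B{\left(G{\left(4,-3 \right)} \right)} - v{\left(-79,102 \right)}\right) = - \frac{20527}{9} - \left(4065 - 102 \left(2 - 79\right) - \left(- \frac{15}{2} - 3\right) \left(-60 - \frac{21}{2}\right)\right) = - \frac{20527}{9} - \left(11919 + \frac{21 \left(-60 - \frac{21}{2}\right)}{2}\right) = - \frac{20527}{9} - \frac{44715}{4} = - \frac{484543}{36}$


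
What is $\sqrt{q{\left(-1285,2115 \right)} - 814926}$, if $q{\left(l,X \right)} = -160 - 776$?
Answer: $i \sqrt{815862} \approx 903.25 i$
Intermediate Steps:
$q{\left(l,X \right)} = -936$
$\sqrt{q{\left(-1285,2115 \right)} - 814926} = \sqrt{-936 - 814926} = \sqrt{-815862} = i \sqrt{815862}$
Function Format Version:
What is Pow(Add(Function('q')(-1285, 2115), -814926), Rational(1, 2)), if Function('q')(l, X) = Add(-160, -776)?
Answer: Mul(I, Pow(815862, Rational(1, 2))) ≈ Mul(903.25, I)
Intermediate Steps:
Function('q')(l, X) = -936
Pow(Add(Function('q')(-1285, 2115), -814926), Rational(1, 2)) = Pow(Add(-936, -814926), Rational(1, 2)) = Pow(-815862, Rational(1, 2)) = Mul(I, Pow(815862, Rational(1, 2)))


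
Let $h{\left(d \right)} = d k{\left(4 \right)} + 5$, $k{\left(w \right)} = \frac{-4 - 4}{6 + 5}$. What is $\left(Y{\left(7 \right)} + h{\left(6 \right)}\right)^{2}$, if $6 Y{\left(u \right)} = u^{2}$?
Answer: $\frac{337561}{4356} \approx 77.493$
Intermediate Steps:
$k{\left(w \right)} = - \frac{8}{11}$
$Y{\left(u \right)} = \frac{u^{2}}{6}$
$h{\left(d \right)} = 5 - \frac{8 d}{11}$ ($h{\left(d \right)} = d \left(- \frac{8}{11}\right) + 5 = - \frac{8 d}{11} + 5 = 5 - \frac{8 d}{11}$)
$\left(Y{\left(7 \right)} + h{\left(6 \right)}\right)^{2} = \left(\frac{7^{2}}{6} + \left(5 - \frac{48}{11}\right)\right)^{2} = \left(\frac{1}{6} \cdot 49 + \left(5 - \frac{48}{11}\right)\right)^{2} = \left(\frac{49}{6} + \frac{7}{11}\right)^{2} = \left(\frac{581}{66}\right)^{2} = \frac{337561}{4356}$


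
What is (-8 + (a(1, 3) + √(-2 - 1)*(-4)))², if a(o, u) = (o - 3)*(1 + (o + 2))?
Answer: 208 + 128*I*√3 ≈ 208.0 + 221.7*I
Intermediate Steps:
a(o, u) = (-3 + o)*(3 + o) (a(o, u) = (-3 + o)*(1 + (2 + o)) = (-3 + o)*(3 + o))
(-8 + (a(1, 3) + √(-2 - 1)*(-4)))² = (-8 + ((-9 + 1²) + √(-2 - 1)*(-4)))² = (-8 + ((-9 + 1) + √(-3)*(-4)))² = (-8 + (-8 + (I*√3)*(-4)))² = (-8 + (-8 - 4*I*√3))² = (-16 - 4*I*√3)²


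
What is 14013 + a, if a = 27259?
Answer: 41272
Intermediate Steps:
14013 + a = 14013 + 27259 = 41272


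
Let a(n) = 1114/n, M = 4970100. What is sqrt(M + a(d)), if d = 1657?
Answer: sqrt(13646151940798)/1657 ≈ 2229.4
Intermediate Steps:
sqrt(M + a(d)) = sqrt(4970100 + 1114/1657) = sqrt(8235456814/1657) = sqrt(13646151940798)/1657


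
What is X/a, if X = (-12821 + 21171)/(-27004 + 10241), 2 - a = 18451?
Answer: 8350/309260587 ≈ 2.7000e-5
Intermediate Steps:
a = -18449 (a = 2 - 1*18451 = 2 - 18451 = -18449)
X = -8350/16763 (X = 8350/(-16763) = 8350*(-1/16763) = -8350/16763 ≈ -0.49812)
X/a = -8350/16763/(-18449) = -8350/16763*(-1/18449) = 8350/309260587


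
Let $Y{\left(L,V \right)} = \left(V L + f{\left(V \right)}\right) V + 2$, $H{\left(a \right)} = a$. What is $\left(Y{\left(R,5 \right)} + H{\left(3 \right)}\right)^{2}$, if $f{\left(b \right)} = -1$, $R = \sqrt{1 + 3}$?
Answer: $2500$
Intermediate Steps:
$R = 2$ ($R = \sqrt{4} = 2$)
$Y{\left(L,V \right)} = 2 + V \left(-1 + L V\right)$ ($Y{\left(L,V \right)} = \left(V L - 1\right) V + 2 = \left(L V - 1\right) V + 2 = \left(-1 + L V\right) V + 2 = V \left(-1 + L V\right) + 2 = 2 + V \left(-1 + L V\right)$)
$\left(Y{\left(R,5 \right)} + H{\left(3 \right)}\right)^{2} = \left(\left(2 - 5 + 2 \cdot 5^{2}\right) + 3\right)^{2} = \left(\left(2 - 5 + 2 \cdot 25\right) + 3\right)^{2} = \left(\left(2 - 5 + 50\right) + 3\right)^{2} = \left(47 + 3\right)^{2} = 50^{2} = 2500$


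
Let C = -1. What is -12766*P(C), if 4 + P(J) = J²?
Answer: 38298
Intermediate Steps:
P(J) = -4 + J²
-12766*P(C) = -12766*(-4 + (-1)²) = -12766*(-4 + 1) = -12766*(-3) = 38298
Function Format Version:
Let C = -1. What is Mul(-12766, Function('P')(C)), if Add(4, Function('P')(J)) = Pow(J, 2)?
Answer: 38298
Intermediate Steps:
Function('P')(J) = Add(-4, Pow(J, 2))
Mul(-12766, Function('P')(C)) = Mul(-12766, Add(-4, Pow(-1, 2))) = Mul(-12766, Add(-4, 1)) = Mul(-12766, -3) = 38298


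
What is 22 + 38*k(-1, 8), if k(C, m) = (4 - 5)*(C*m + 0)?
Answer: 326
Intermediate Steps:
k(C, m) = -C*m
22 + 38*k(-1, 8) = 22 + 38*(-1*(-1)*8) = 22 + 38*8 = 22 + 304 = 326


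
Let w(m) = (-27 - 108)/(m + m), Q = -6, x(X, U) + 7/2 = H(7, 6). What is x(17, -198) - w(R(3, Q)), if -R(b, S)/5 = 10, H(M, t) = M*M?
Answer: 883/20 ≈ 44.150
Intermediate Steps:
H(M, t) = M**2
x(X, U) = 91/2 (x(X, U) = -7/2 + 7**2 = -7/2 + 49 = 91/2)
R(b, S) = -50 (R(b, S) = -5*10 = -50)
w(m) = -135/(2*m) (w(m) = -135*1/(2*m) = -135/(2*m))
x(17, -198) - w(R(3, Q)) = 91/2 - (-135)/(2*(-50)) = 91/2 - (-135)*(-1)/(2*50) = 91/2 - 1*27/20 = 91/2 - 27/20 = 883/20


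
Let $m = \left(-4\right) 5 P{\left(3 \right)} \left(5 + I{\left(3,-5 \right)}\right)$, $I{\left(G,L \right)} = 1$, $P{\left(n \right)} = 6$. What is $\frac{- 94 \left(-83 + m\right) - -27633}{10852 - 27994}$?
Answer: $- \frac{103115}{17142} \approx -6.0153$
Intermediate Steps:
$m = -720$ ($m = \left(-4\right) 5 \cdot 6 \left(5 + 1\right) = \left(-20\right) 6 \cdot 6 = \left(-120\right) 6 = -720$)
$\frac{- 94 \left(-83 + m\right) - -27633}{10852 - 27994} = \frac{- 94 \left(-83 - 720\right) - -27633}{10852 - 27994} = \frac{\left(-94\right) \left(-803\right) + 27633}{-17142} = \left(75482 + 27633\right) \left(- \frac{1}{17142}\right) = 103115 \left(- \frac{1}{17142}\right) = - \frac{103115}{17142}$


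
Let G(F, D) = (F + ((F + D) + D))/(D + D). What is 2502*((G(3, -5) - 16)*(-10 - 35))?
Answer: 1756404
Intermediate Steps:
G(F, D) = (2*D + 2*F)/(2*D) (G(F, D) = (F + ((D + F) + D))/((2*D)) = (F + (F + 2*D))*(1/(2*D)) = (2*D + 2*F)*(1/(2*D)) = (2*D + 2*F)/(2*D))
2502*((G(3, -5) - 16)*(-10 - 35)) = 2502*(((-5 + 3)/(-5) - 16)*(-10 - 35)) = 2502*((-⅕*(-2) - 16)*(-45)) = 2502*((⅖ - 16)*(-45)) = 2502*(-78/5*(-45)) = 2502*702 = 1756404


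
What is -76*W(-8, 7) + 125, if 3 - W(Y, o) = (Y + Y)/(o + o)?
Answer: -1329/7 ≈ -189.86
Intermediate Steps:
W(Y, o) = 3 - Y/o (W(Y, o) = 3 - (Y + Y)/(o + o) = 3 - 2*Y/(2*o) = 3 - 2*Y*1/(2*o) = 3 - Y/o)
-76*W(-8, 7) + 125 = -76*(3 - 1*(-8)/7) + 125 = -76*(3 - 1*(-8)*1/7) + 125 = -76*(3 + 8/7) + 125 = -76*29/7 + 125 = -2204/7 + 125 = -1329/7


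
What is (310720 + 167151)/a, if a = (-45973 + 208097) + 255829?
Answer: 477871/417953 ≈ 1.1434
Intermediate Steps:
a = 417953 (a = 162124 + 255829 = 417953)
(310720 + 167151)/a = (310720 + 167151)/417953 = 477871*(1/417953) = 477871/417953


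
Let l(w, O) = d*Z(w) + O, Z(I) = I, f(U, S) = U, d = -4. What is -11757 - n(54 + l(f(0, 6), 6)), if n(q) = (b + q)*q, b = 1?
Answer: -15417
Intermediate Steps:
l(w, O) = O - 4*w (l(w, O) = -4*w + O = O - 4*w)
n(q) = q*(1 + q) (n(q) = (1 + q)*q = q*(1 + q))
-11757 - n(54 + l(f(0, 6), 6)) = -11757 - (54 + (6 - 4*0))*(1 + (54 + (6 - 4*0))) = -11757 - (54 + (6 + 0))*(1 + (54 + (6 + 0))) = -11757 - (54 + 6)*(1 + (54 + 6)) = -11757 - 60*(1 + 60) = -11757 - 60*61 = -11757 - 1*3660 = -11757 - 3660 = -15417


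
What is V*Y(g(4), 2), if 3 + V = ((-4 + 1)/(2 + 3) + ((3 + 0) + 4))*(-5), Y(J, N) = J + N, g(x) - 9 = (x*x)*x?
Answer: -2625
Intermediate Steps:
g(x) = 9 + x**3 (g(x) = 9 + (x*x)*x = 9 + x**2*x = 9 + x**3)
V = -35 (V = -3 + ((-4 + 1)/(2 + 3) + ((3 + 0) + 4))*(-5) = -3 + (-3/5 + (3 + 4))*(-5) = -3 + (-3*1/5 + 7)*(-5) = -3 + (-3/5 + 7)*(-5) = -3 + (32/5)*(-5) = -3 - 32 = -35)
V*Y(g(4), 2) = -35*((9 + 4**3) + 2) = -35*((9 + 64) + 2) = -35*(73 + 2) = -35*75 = -2625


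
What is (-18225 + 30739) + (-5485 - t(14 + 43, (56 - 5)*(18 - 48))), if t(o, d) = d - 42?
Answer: 8601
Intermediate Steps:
t(o, d) = -42 + d
(-18225 + 30739) + (-5485 - t(14 + 43, (56 - 5)*(18 - 48))) = (-18225 + 30739) + (-5485 - (-42 + (56 - 5)*(18 - 48))) = 12514 + (-5485 - (-42 + 51*(-30))) = 12514 + (-5485 - (-42 - 1530)) = 12514 + (-5485 - 1*(-1572)) = 12514 + (-5485 + 1572) = 12514 - 3913 = 8601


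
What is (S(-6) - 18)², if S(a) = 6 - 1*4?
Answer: 256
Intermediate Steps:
S(a) = 2 (S(a) = 6 - 4 = 2)
(S(-6) - 18)² = (2 - 18)² = (-16)² = 256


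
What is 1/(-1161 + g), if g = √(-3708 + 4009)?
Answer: -27/31340 - √301/1347620 ≈ -0.00087439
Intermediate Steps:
g = √301 ≈ 17.349
1/(-1161 + g) = 1/(-1161 + √301)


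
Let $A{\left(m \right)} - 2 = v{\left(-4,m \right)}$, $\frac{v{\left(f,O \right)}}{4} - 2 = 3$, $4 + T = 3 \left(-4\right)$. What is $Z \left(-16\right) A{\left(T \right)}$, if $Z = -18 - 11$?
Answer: $10208$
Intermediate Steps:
$T = -16$ ($T = -4 + 3 \left(-4\right) = -4 - 12 = -16$)
$Z = -29$ ($Z = -18 - 11 = -29$)
$v{\left(f,O \right)} = 20$ ($v{\left(f,O \right)} = 8 + 4 \cdot 3 = 8 + 12 = 20$)
$A{\left(m \right)} = 22$ ($A{\left(m \right)} = 2 + 20 = 22$)
$Z \left(-16\right) A{\left(T \right)} = \left(-29\right) \left(-16\right) 22 = 464 \cdot 22 = 10208$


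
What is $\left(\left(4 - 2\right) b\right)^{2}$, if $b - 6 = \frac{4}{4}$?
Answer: $196$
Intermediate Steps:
$b = 7$ ($b = 6 + \frac{4}{4} = 6 + 4 \cdot \frac{1}{4} = 6 + 1 = 7$)
$\left(\left(4 - 2\right) b\right)^{2} = \left(\left(4 - 2\right) 7\right)^{2} = \left(2 \cdot 7\right)^{2} = 14^{2} = 196$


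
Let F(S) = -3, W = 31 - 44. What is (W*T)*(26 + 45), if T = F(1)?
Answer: 2769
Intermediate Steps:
W = -13
T = -3
(W*T)*(26 + 45) = (-13*(-3))*(26 + 45) = 39*71 = 2769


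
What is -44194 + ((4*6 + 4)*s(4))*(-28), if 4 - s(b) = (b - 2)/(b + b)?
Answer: -47134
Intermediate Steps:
s(b) = 4 - (-2 + b)/(2*b) (s(b) = 4 - (b - 2)/(b + b) = 4 - (-2 + b)/(2*b))
-44194 + ((4*6 + 4)*s(4))*(-28) = -44194 + ((4*6 + 4)*(7/2 + 1/4))*(-28) = -44194 + ((24 + 4)*(7/2 + 1/4))*(-28) = -44194 + (28*(15/4))*(-28) = -44194 + 105*(-28) = -44194 - 2940 = -47134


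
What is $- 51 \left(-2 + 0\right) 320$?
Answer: $32640$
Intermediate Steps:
$- 51 \left(-2 + 0\right) 320 = \left(-51\right) \left(-2\right) 320 = 102 \cdot 320 = 32640$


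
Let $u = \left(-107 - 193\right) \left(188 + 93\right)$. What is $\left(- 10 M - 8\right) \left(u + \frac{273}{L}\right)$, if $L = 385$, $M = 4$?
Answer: $\frac{222550128}{55} \approx 4.0464 \cdot 10^{6}$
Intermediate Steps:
$u = -84300$ ($u = \left(-300\right) 281 = -84300$)
$\left(- 10 M - 8\right) \left(u + \frac{273}{L}\right) = \left(\left(-10\right) 4 - 8\right) \left(-84300 + \frac{273}{385}\right) = \left(-40 - 8\right) \left(-84300 + 273 \cdot \frac{1}{385}\right) = - 48 \left(-84300 + \frac{39}{55}\right) = \left(-48\right) \left(- \frac{4636461}{55}\right) = \frac{222550128}{55}$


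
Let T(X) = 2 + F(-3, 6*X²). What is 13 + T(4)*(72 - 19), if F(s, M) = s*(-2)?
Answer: 437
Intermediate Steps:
F(s, M) = -2*s
T(X) = 8 (T(X) = 2 - 2*(-3) = 2 + 6 = 8)
13 + T(4)*(72 - 19) = 13 + 8*(72 - 19) = 13 + 8*53 = 13 + 424 = 437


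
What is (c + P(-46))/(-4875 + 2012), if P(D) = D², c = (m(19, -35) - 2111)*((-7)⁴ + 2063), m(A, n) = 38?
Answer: 9251756/2863 ≈ 3231.5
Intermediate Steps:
c = -9253872 (c = (38 - 2111)*((-7)⁴ + 2063) = -2073*(2401 + 2063) = -2073*4464 = -9253872)
(c + P(-46))/(-4875 + 2012) = (-9253872 + (-46)²)/(-4875 + 2012) = (-9253872 + 2116)/(-2863) = -9251756*(-1/2863) = 9251756/2863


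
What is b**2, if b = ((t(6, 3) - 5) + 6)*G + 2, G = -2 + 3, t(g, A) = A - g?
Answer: 0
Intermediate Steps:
G = 1
b = 0 (b = (((3 - 1*6) - 5) + 6)*1 + 2 = (((3 - 6) - 5) + 6)*1 + 2 = ((-3 - 5) + 6)*1 + 2 = (-8 + 6)*1 + 2 = -2*1 + 2 = -2 + 2 = 0)
b**2 = 0**2 = 0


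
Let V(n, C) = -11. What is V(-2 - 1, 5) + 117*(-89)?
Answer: -10424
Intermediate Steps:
V(-2 - 1, 5) + 117*(-89) = -11 + 117*(-89) = -11 - 10413 = -10424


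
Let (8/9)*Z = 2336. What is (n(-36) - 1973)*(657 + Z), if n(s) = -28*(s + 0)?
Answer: -3170025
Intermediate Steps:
Z = 2628 (Z = (9/8)*2336 = 2628)
n(s) = -28*s
(n(-36) - 1973)*(657 + Z) = (-28*(-36) - 1973)*(657 + 2628) = (1008 - 1973)*3285 = -965*3285 = -3170025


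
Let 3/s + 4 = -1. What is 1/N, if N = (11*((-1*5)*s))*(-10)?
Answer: -1/330 ≈ -0.0030303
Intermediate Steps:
s = -⅗ (s = 3/(-4 - 1) = 3/(-5) = 3*(-⅕) = -⅗ ≈ -0.60000)
N = -330 (N = (11*(-1*5*(-⅗)))*(-10) = (11*(-5*(-⅗)))*(-10) = (11*3)*(-10) = 33*(-10) = -330)
1/N = 1/(-330) = -1/330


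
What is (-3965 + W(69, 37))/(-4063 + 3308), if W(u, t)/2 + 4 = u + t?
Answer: 3761/755 ≈ 4.9815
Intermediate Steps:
W(u, t) = -8 + 2*t + 2*u (W(u, t) = -8 + 2*(u + t) = -8 + 2*(t + u) = -8 + (2*t + 2*u) = -8 + 2*t + 2*u)
(-3965 + W(69, 37))/(-4063 + 3308) = (-3965 + (-8 + 2*37 + 2*69))/(-4063 + 3308) = (-3965 + (-8 + 74 + 138))/(-755) = (-3965 + 204)*(-1/755) = -3761*(-1/755) = 3761/755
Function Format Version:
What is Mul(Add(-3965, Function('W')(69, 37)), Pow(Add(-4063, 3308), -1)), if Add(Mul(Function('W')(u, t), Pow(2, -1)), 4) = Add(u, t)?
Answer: Rational(3761, 755) ≈ 4.9815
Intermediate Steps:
Function('W')(u, t) = Add(-8, Mul(2, t), Mul(2, u)) (Function('W')(u, t) = Add(-8, Mul(2, Add(u, t))) = Add(-8, Mul(2, Add(t, u))) = Add(-8, Add(Mul(2, t), Mul(2, u))) = Add(-8, Mul(2, t), Mul(2, u)))
Mul(Add(-3965, Function('W')(69, 37)), Pow(Add(-4063, 3308), -1)) = Mul(Add(-3965, Add(-8, Mul(2, 37), Mul(2, 69))), Pow(Add(-4063, 3308), -1)) = Mul(Add(-3965, Add(-8, 74, 138)), Pow(-755, -1)) = Mul(Add(-3965, 204), Rational(-1, 755)) = Mul(-3761, Rational(-1, 755)) = Rational(3761, 755)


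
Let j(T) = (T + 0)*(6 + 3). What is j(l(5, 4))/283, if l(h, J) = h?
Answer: 45/283 ≈ 0.15901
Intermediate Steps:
j(T) = 9*T (j(T) = T*9 = 9*T)
j(l(5, 4))/283 = (9*5)/283 = (1/283)*45 = 45/283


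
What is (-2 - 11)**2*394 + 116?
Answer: 66702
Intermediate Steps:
(-2 - 11)**2*394 + 116 = (-13)**2*394 + 116 = 169*394 + 116 = 66586 + 116 = 66702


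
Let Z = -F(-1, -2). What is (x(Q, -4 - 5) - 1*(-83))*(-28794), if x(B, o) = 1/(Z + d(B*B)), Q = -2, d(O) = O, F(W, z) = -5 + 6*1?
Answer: -2399500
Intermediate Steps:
F(W, z) = 1 (F(W, z) = -5 + 6 = 1)
Z = -1 (Z = -1*1 = -1)
x(B, o) = 1/(-1 + B**2) (x(B, o) = 1/(-1 + B*B) = 1/(-1 + B**2))
(x(Q, -4 - 5) - 1*(-83))*(-28794) = (1/(-1 + (-2)**2) - 1*(-83))*(-28794) = (1/(-1 + 4) + 83)*(-28794) = (1/3 + 83)*(-28794) = (250/3)*(-28794) = -2399500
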